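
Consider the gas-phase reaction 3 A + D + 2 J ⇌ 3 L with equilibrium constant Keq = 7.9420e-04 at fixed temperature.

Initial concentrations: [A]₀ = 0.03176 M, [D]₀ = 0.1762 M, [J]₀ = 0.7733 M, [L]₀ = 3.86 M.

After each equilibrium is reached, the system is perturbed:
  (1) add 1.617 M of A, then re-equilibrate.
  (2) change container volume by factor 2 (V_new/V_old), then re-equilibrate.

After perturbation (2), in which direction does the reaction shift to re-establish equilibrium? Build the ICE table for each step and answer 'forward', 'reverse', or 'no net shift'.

Q₀ = 1.7038e+07 vs Keq = 7.9420e-04 ⇒ Q>K, reverse
Step 1:
                  A         D         J         L
  init      0.03176    0.1762    0.7733      3.86
  Δ           3.203     1.068     2.136    -3.203
  eq          3.235     1.244     2.909    0.6566
  solve Keq expr → x = -1.068; check Q = 7.9420e-04
Then add 1.617 M of A.
Step 2:
                  A         D         J         L
  init        4.852     1.244     2.909    0.6566
  Δ         -0.2295  -0.07649    -0.153    0.2295
  eq          4.623     1.168     2.756    0.8861
  solve Keq expr → x = 0.07649; check Q = 7.9420e-04
Then change container volume by factor 2 (V_new/V_old).
Step 3:
                  A         D         J         L
  init        2.311    0.5838     1.378     0.443
  Δ          0.1818   0.06061    0.1212   -0.1818
  eq          2.493    0.6444     1.499    0.2612
  solve Keq expr → x = -0.06061; check Q = 7.9420e-04

Direction: reverse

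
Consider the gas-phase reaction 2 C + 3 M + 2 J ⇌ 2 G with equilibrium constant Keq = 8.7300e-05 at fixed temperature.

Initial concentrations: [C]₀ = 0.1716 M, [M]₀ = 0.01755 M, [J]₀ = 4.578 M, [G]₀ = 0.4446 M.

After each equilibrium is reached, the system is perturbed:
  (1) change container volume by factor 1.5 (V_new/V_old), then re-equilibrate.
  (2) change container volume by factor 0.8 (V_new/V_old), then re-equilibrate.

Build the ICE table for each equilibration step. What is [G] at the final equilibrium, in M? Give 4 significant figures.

Q₀ = 5.9255e+04 vs Keq = 8.7300e-05 ⇒ Q>K, reverse
Step 1:
                    C           M           J           G
  Initial      0.1716     0.01755       4.578      0.4446
  Change       0.4295      0.6442      0.4295     -0.4295
  Equil        0.6011      0.6617       5.007     0.01514
  solve Keq expr → x = -0.2147; check Q = 8.7300e-05
Then change container volume by factor 1.5 (V_new/V_old).
Step 2:
                    C           M           J           G
  Initial      0.4007      0.4412       3.338     0.01009
  Change     0.006246     0.00937    0.006246   -0.006246
  Equil         0.407      0.4505       3.345    0.003846
  solve Keq expr → x = -0.003123; check Q = 8.7300e-05
Then change container volume by factor 0.8 (V_new/V_old).
Step 3:
                    C           M           J           G
  Initial      0.5087      0.5632       4.181    0.004807
  Change    -0.003414   -0.005121   -0.003414    0.003414
  Equil        0.5053       0.558       4.177    0.008221
  solve Keq expr → x = 0.001707; check Q = 8.7300e-05

[G]_eq = 0.008221 M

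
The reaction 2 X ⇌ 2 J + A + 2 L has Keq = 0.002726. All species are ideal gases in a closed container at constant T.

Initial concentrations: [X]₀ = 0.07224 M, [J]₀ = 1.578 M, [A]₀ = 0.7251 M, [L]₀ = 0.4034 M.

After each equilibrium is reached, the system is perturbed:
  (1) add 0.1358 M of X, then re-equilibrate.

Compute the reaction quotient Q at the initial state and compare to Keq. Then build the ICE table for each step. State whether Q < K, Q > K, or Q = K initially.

Q₀ = 56.3; Q > K (proceeds reverse)

Q₀ = 56.3 vs Keq = 0.002726 ⇒ Q>K, reverse
Step 1:
                   X          J          A          L
  init       0.07224      1.578     0.7251     0.4034
  Δ           0.3768    -0.3768    -0.1884    -0.3768
  eq           0.449      1.201     0.5367    0.02664
  solve Keq expr → x = -0.1884; check Q = 0.002726
Then add 0.1358 M of X.
Step 2:
                   X          J          A          L
  init        0.5848      1.201     0.5367    0.02664
  Δ        -0.007301   0.007301   0.003651   0.007301
  eq          0.5775      1.209     0.5404    0.03394
  solve Keq expr → x = 0.003651; check Q = 0.002726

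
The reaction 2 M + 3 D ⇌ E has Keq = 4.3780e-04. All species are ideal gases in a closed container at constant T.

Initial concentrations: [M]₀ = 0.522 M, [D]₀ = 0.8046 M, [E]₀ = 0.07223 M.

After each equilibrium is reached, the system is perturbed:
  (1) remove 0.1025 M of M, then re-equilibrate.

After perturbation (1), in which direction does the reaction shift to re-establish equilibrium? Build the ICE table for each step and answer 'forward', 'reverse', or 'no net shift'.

Direction: reverse

Q₀ = 0.5089 vs Keq = 4.3780e-04 ⇒ Q>K, reverse
Step 1:
                   M          D          E
  I            0.522     0.8046    0.07223
  C            0.144     0.2161   -0.07202
  E            0.666      1.021 2.0651e-04
  solve Keq expr → x = -0.07202; check Q = 4.3780e-04
Then remove 0.1025 M of M.
Step 2:
                   M          D          E
  I           0.5635      1.021 2.0651e-04
  C       1.1706e-04 1.7560e-04 -5.8532e-05
  E           0.5637      1.021 1.4798e-04
  solve Keq expr → x = -5.8532e-05; check Q = 4.3780e-04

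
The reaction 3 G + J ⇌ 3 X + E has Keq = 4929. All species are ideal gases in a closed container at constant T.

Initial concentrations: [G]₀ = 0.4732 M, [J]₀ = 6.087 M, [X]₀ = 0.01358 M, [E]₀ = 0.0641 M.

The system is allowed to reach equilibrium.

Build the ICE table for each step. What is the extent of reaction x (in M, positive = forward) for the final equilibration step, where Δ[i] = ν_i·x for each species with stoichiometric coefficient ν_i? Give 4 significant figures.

x = 0.1546 M

Q₀ = 2.4890e-07 vs Keq = 4929 ⇒ Q<K, forward
Step 1:
                  G         J         X         E
  Initial    0.4732     6.087   0.01358    0.0641
  Change    -0.4639   -0.1546    0.4639    0.1546
  Equil    0.009337     5.932    0.4774    0.2187
  solve Keq expr → x = 0.1546; check Q = 4929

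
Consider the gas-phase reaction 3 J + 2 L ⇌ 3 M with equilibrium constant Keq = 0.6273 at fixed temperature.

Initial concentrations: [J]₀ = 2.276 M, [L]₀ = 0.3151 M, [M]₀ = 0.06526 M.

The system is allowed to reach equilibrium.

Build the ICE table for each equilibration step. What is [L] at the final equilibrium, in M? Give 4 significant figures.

Q₀ = 2.3743e-04 vs Keq = 0.6273 ⇒ Q<K, forward
Step 1:
                    J           L           M
  Initial       2.276      0.3151     0.06526
  Change      -0.3127     -0.2085      0.3127
  Equil         1.963      0.1066      0.3779
  solve Keq expr → x = 0.1042; check Q = 0.6273

[L]_eq = 0.1066 M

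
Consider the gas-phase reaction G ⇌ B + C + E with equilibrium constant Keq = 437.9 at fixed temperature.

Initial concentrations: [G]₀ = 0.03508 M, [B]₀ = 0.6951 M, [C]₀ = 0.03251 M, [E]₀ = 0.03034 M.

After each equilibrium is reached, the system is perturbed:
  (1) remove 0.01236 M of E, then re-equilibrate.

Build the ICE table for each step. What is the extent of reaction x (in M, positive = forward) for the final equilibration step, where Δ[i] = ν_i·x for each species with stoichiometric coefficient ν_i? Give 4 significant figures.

Q₀ = 0.01954 vs Keq = 437.9 ⇒ Q<K, forward
Step 1:
                    G           B           C           E
  Initial     0.03508      0.6951     0.03251     0.03034
  Change     -0.03507     0.03507     0.03507     0.03507
  Equil    7.3714e-06      0.7302     0.06758     0.06541
  solve Keq expr → x = 0.03507; check Q = 437.9
Then remove 0.01236 M of E.
Step 2:
                    G           B           C           E
  Initial  7.3714e-06      0.7302     0.06758     0.05305
  Change  -1.3926e-06  1.3926e-06  1.3926e-06  1.3926e-06
  Equil    5.9788e-06      0.7302     0.06758     0.05305
  solve Keq expr → x = 1.3926e-06; check Q = 437.9

x = 1.3926e-06 M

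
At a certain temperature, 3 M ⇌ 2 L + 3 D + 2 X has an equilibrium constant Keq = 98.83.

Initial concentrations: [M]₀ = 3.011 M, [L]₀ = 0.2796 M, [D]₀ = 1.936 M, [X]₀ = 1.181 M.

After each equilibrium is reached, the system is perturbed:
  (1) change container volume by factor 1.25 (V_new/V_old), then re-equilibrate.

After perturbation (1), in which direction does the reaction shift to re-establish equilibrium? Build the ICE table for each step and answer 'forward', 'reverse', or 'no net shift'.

Q₀ = 0.02898 vs Keq = 98.83 ⇒ Q<K, forward
Step 1:
                    M           L           D           X
  I             3.011      0.2796       1.936       1.181
  C            -1.517       1.011       1.517       1.011
  E             1.494       1.291       3.453       2.192
  solve Keq expr → x = 0.5056; check Q = 98.83
Then change container volume by factor 1.25 (V_new/V_old).
Step 2:
                    M           L           D           X
  I             1.195       1.033       2.762       1.754
  C           -0.1562      0.1041      0.1562      0.1041
  E             1.039       1.137       2.918       1.858
  solve Keq expr → x = 0.05206; check Q = 98.83

Direction: forward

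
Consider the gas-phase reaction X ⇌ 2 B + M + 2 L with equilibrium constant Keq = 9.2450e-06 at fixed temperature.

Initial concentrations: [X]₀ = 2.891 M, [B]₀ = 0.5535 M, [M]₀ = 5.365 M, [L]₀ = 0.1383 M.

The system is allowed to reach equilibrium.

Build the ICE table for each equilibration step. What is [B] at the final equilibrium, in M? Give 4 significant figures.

Q₀ = 0.01087 vs Keq = 9.2450e-06 ⇒ Q>K, reverse
Step 1:
                   X          B          M          L
  I            2.891     0.5535      5.365     0.1383
  C          0.06645    -0.1329   -0.06645    -0.1329
  E            2.957     0.4206      5.299   0.005401
  solve Keq expr → x = -0.06645; check Q = 9.2450e-06

[B]_eq = 0.4206 M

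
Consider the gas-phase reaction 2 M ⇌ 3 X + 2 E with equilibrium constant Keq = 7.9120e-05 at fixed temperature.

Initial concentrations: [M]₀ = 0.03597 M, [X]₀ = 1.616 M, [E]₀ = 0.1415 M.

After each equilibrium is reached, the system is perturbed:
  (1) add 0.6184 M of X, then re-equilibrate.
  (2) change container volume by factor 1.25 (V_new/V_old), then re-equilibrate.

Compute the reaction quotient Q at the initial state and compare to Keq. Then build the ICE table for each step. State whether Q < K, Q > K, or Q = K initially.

Q₀ = 65.31 vs Keq = 7.9120e-05 ⇒ Q>K, reverse
Step 1:
                  M         X         E
  init      0.03597     1.616    0.1415
  Δ          0.1406   -0.2108   -0.1406
  eq         0.1765     1.405 9.4268e-04
  solve Keq expr → x = -0.07028; check Q = 7.9120e-05
Then add 0.6184 M of X.
Step 2:
                  M         X         E
  init       0.1765     2.024 9.4268e-04
  Δ       3.9574e-04 -5.9360e-04 -3.9574e-04
  eq         0.1769     2.023 5.4694e-04
  solve Keq expr → x = -1.9787e-04; check Q = 7.9120e-05
Then change container volume by factor 1.25 (V_new/V_old).
Step 3:
                  M         X         E
  init       0.1415     1.618 4.3756e-04
  Δ       -1.7305e-04 2.5958e-04 1.7305e-04
  eq         0.1414     1.619 6.1061e-04
  solve Keq expr → x = 8.6526e-05; check Q = 7.9120e-05

Q₀ = 65.31; Q > K (proceeds reverse)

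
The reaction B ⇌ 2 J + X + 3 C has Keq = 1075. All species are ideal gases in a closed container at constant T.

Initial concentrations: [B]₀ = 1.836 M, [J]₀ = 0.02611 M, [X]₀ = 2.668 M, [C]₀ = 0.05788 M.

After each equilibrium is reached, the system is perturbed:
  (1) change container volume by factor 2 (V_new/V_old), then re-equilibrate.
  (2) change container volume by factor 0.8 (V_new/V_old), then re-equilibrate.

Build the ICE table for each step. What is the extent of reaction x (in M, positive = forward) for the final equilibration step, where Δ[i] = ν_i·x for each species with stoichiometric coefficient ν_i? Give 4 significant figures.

x = -0.09389 M

Q₀ = 1.9209e-07 vs Keq = 1075 ⇒ Q<K, forward
Step 1:
                  B         J         X         C
  init        1.836   0.02611     2.668   0.05788
  Δ          -1.119     2.237     1.119     3.356
  eq         0.7175     2.263     3.787     3.413
  solve Keq expr → x = 1.119; check Q = 1075
Then change container volume by factor 2 (V_new/V_old).
Step 2:
                  B         J         X         C
  init       0.3587     1.132     1.893     1.707
  Δ         -0.2694    0.5389    0.2694    0.8083
  eq        0.08931      1.67     2.163     2.515
  solve Keq expr → x = 0.2694; check Q = 1075
Then change container volume by factor 0.8 (V_new/V_old).
Step 3:
                  B         J         X         C
  init       0.1116     2.088     2.703     3.144
  Δ         0.09389   -0.1878  -0.09389   -0.2817
  eq         0.2055       1.9     2.609     2.862
  solve Keq expr → x = -0.09389; check Q = 1075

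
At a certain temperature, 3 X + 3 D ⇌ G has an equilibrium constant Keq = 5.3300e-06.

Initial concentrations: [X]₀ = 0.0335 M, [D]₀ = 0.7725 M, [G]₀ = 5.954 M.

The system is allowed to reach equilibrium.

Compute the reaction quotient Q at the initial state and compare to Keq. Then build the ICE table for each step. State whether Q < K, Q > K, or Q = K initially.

Q₀ = 3.4354e+05 vs Keq = 5.3300e-06 ⇒ Q>K, reverse
Step 1:
                   X          D          G
  I           0.0335     0.7725      5.954
  C            8.716      8.716     -2.905
  E            8.749      9.488      3.049
  solve Keq expr → x = -2.905; check Q = 5.3300e-06

Q₀ = 3.4354e+05; Q > K (proceeds reverse)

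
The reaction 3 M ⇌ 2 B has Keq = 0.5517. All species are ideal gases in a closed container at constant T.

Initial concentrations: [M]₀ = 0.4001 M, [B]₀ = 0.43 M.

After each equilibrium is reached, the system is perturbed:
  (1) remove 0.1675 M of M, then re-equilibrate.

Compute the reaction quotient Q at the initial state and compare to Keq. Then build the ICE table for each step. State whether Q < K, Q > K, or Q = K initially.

Q₀ = 2.887; Q > K (proceeds reverse)

Q₀ = 2.887 vs Keq = 0.5517 ⇒ Q>K, reverse
Step 1:
                  M         B
  init       0.4001      0.43
  Δ           0.168    -0.112
  eq         0.5681     0.318
  solve Keq expr → x = -0.05599; check Q = 0.5517
Then remove 0.1675 M of M.
Step 2:
                  M         B
  init       0.4006     0.318
  Δ         0.09194  -0.06129
  eq         0.4925    0.2567
  solve Keq expr → x = -0.03065; check Q = 0.5517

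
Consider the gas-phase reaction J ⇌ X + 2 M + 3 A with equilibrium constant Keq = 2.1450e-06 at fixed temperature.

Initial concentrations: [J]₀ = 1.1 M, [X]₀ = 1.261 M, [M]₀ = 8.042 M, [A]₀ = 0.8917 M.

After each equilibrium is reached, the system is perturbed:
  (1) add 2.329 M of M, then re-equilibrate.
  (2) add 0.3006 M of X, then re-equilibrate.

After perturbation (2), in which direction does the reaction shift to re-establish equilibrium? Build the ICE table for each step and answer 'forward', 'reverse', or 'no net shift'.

Q₀ = 52.57 vs Keq = 2.1450e-06 ⇒ Q>K, reverse
Step 1:
                    J           X           M           A
  I               1.1       1.261       8.042      0.8917
  C             0.296      -0.296     -0.5919     -0.8879
  E             1.396       0.965        7.45    0.003824
  solve Keq expr → x = -0.296; check Q = 2.1450e-06
Then add 2.329 M of M.
Step 2:
                    J           X           M           A
  I             1.396       0.965       9.779    0.003824
  C        2.1123e-04 -2.1123e-04 -4.2245e-04 -6.3368e-04
  E             1.396      0.9648       9.779     0.00319
  solve Keq expr → x = -2.1123e-04; check Q = 2.1450e-06
Then add 0.3006 M of X.
Step 3:
                    J           X           M           A
  I             1.396       1.265       9.779     0.00319
  C        9.1855e-05 -9.1855e-05 -1.8371e-04 -2.7557e-04
  E             1.396       1.265       9.778    0.002914
  solve Keq expr → x = -9.1855e-05; check Q = 2.1450e-06

Direction: reverse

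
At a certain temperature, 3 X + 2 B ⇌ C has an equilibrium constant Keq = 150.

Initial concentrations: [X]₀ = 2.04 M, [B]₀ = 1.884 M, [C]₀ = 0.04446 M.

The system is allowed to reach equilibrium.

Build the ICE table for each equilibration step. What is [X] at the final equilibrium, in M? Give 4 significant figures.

[X]_eq = 0.214 M

Q₀ = 0.001475 vs Keq = 150 ⇒ Q<K, forward
Step 1:
                   X          B          C
  Initial       2.04      1.884    0.04446
  Change      -1.826     -1.217     0.6087
  Equil        0.214     0.6667     0.6531
  solve Keq expr → x = 0.6087; check Q = 150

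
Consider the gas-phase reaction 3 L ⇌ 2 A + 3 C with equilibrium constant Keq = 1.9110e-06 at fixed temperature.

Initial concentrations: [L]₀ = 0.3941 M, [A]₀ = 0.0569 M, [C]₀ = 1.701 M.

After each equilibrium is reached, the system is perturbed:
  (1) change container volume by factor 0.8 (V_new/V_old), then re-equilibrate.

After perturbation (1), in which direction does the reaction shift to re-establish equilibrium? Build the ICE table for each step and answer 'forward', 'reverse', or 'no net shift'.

Direction: reverse

Q₀ = 0.2603 vs Keq = 1.9110e-06 ⇒ Q>K, reverse
Step 1:
                    L           A           C
  I            0.3941      0.0569       1.701
  C           0.08502    -0.05668    -0.08502
  E            0.4791  2.2317e-04       1.616
  solve Keq expr → x = -0.02834; check Q = 1.9110e-06
Then change container volume by factor 0.8 (V_new/V_old).
Step 2:
                    L           A           C
  I            0.5989  2.7896e-04        2.02
  C        8.3598e-05 -5.5732e-05 -8.3598e-05
  E             0.599  2.2323e-04        2.02
  solve Keq expr → x = -2.7866e-05; check Q = 1.9110e-06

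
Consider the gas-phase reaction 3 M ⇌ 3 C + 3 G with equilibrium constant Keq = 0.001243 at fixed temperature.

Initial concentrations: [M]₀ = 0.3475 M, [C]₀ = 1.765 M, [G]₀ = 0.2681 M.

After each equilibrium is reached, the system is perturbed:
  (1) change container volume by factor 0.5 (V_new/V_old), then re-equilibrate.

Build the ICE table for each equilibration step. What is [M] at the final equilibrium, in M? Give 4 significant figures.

Q₀ = 2.525 vs Keq = 0.001243 ⇒ Q>K, reverse
Step 1:
                    M           C           G
  I            0.3475       1.765      0.2681
  C            0.2279     -0.2279     -0.2279
  E            0.5754       1.537     0.04024
  solve Keq expr → x = -0.07595; check Q = 0.001243
Then change container volume by factor 0.5 (V_new/V_old).
Step 2:
                    M           C           G
  I             1.151       3.074     0.08049
  C           0.03838    -0.03838    -0.03838
  E             1.189       3.036     0.04211
  solve Keq expr → x = -0.01279; check Q = 0.001243

[M]_eq = 1.189 M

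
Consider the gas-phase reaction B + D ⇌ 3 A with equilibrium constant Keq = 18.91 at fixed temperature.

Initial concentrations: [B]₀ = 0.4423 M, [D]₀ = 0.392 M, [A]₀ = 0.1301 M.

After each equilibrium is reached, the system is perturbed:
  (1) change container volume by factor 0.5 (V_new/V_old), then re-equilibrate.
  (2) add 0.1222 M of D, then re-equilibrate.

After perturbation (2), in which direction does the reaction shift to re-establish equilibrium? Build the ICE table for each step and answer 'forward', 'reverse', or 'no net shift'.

Direction: forward

Q₀ = 0.0127 vs Keq = 18.91 ⇒ Q<K, forward
Step 1:
                   B          D          A
  Initial     0.4423      0.392     0.1301
  Change     -0.2375    -0.2375     0.7125
  Equil       0.2048     0.1545     0.8426
  solve Keq expr → x = 0.2375; check Q = 18.91
Then change container volume by factor 0.5 (V_new/V_old).
Step 2:
                   B          D          A
  Initial     0.4096      0.309      1.685
  Change     0.06371    0.06371    -0.1911
  Equil       0.4733     0.3727      1.494
  solve Keq expr → x = -0.06371; check Q = 18.91
Then add 0.1222 M of D.
Step 3:
                   B          D          A
  Initial     0.4733     0.4949      1.494
  Change    -0.02803   -0.02803    0.08408
  Equil       0.4453     0.4669      1.578
  solve Keq expr → x = 0.02803; check Q = 18.91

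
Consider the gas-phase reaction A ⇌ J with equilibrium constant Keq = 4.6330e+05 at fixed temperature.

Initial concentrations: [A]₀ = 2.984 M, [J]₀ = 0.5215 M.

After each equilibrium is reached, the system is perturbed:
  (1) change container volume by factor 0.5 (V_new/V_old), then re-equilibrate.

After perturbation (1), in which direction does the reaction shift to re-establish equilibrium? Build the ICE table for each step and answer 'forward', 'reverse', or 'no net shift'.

Q₀ = 0.1748 vs Keq = 4.6330e+05 ⇒ Q<K, forward
Step 1:
                   A          J
  init         2.984     0.5215
  Δ           -2.984      2.984
  eq      7.5664e-06      3.505
  solve Keq expr → x = 2.984; check Q = 4.6330e+05
Then change container volume by factor 0.5 (V_new/V_old).
Step 2:
                   A          J
  init    1.5133e-05      7.011
  Δ                0          0
  eq      1.5133e-05      7.011
  solve Keq expr → x = 0; check Q = 4.6330e+05

Direction: no net shift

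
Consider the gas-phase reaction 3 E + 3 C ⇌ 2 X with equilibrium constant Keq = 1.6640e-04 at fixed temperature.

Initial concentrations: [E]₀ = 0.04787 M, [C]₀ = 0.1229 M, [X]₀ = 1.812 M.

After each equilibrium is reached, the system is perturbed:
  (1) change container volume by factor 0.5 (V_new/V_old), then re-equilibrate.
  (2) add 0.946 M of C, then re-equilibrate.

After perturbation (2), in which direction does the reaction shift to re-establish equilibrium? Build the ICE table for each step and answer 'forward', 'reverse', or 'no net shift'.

Direction: forward

Q₀ = 1.6124e+07 vs Keq = 1.6640e-04 ⇒ Q>K, reverse
Step 1:
                   E          C          X
  Initial    0.04787     0.1229      1.812
  Change       2.415      2.415      -1.61
  Equil        2.463      2.538     0.2017
  solve Keq expr → x = -0.8052; check Q = 1.6640e-04
Then change container volume by factor 0.5 (V_new/V_old).
Step 2:
                   E          C          X
  Initial      4.927      5.077     0.4034
  Change     -0.8146    -0.8146     0.5431
  Equil        4.112      4.262     0.9465
  solve Keq expr → x = 0.2715; check Q = 1.6640e-04
Then add 0.946 M of C.
Step 3:
                   E          C          X
  Initial      4.112      5.208     0.9465
  Change     -0.2273    -0.2273     0.1515
  Equil        3.885      4.981      1.098
  solve Keq expr → x = 0.07575; check Q = 1.6640e-04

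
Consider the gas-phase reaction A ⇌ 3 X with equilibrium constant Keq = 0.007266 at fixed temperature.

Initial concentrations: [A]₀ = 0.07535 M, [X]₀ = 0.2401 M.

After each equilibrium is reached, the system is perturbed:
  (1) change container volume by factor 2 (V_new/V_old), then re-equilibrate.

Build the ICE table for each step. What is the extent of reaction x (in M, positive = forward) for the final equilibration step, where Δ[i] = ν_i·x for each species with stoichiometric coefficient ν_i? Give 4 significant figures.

Q₀ = 0.1837 vs Keq = 0.007266 ⇒ Q>K, reverse
Step 1:
                    A           X
  init        0.07535      0.2401
  Δ            0.0479     -0.1437
  eq           0.1233     0.09639
  solve Keq expr → x = -0.0479; check Q = 0.007266
Then change container volume by factor 2 (V_new/V_old).
Step 2:
                    A           X
  init        0.06163     0.04819
  Δ         -0.008245     0.02473
  eq          0.05338     0.07293
  solve Keq expr → x = 0.008245; check Q = 0.007266

x = 0.008245 M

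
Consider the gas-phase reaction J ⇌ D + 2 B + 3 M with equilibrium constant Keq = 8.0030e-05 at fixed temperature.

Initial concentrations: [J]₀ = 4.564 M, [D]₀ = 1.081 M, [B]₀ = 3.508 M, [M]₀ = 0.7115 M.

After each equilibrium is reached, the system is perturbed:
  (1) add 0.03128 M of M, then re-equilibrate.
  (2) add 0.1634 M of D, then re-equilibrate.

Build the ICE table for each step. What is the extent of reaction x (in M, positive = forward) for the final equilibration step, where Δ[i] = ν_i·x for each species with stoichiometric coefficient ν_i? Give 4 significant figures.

Q₀ = 1.05 vs Keq = 8.0030e-05 ⇒ Q>K, reverse
Step 1:
                    J           D           B           M
  Initial       4.564       1.081       3.508      0.7115
  Change       0.2251     -0.2251     -0.4501     -0.6752
  Equil         4.789      0.8559       3.058     0.03631
  solve Keq expr → x = -0.2251; check Q = 8.0030e-05
Then add 0.03128 M of M.
Step 2:
                    J           D           B           M
  Initial       4.789      0.8559       3.058     0.06759
  Change      0.01031    -0.01031    -0.02063    -0.03094
  Equil         4.799      0.8456       3.037     0.03665
  solve Keq expr → x = -0.01031; check Q = 8.0030e-05
Then add 0.1634 M of D.
Step 3:
                    J           D           B           M
  Initial       4.799       1.009       3.037     0.03665
  Change   6.9199e-04 -6.9199e-04   -0.001384   -0.002076
  Equil           4.8       1.008       3.036     0.03458
  solve Keq expr → x = -6.9199e-04; check Q = 8.0030e-05

x = -6.9199e-04 M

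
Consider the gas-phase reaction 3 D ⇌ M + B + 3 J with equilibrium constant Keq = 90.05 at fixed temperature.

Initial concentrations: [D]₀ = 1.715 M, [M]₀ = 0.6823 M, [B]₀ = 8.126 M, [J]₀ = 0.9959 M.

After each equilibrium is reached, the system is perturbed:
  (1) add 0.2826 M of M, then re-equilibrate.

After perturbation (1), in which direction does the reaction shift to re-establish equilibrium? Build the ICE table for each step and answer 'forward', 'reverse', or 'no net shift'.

Direction: reverse

Q₀ = 1.086 vs Keq = 90.05 ⇒ Q<K, forward
Step 1:
                    D           M           B           J
  Initial       1.715      0.6823       8.126      0.9959
  Change      -0.8739      0.2913      0.2913      0.8739
  Equil        0.8411      0.9736       8.417        1.87
  solve Keq expr → x = 0.2913; check Q = 90.05
Then add 0.2826 M of M.
Step 2:
                    D           M           B           J
  Initial      0.8411       1.256       8.417        1.87
  Change      0.04717    -0.01572    -0.01572    -0.04717
  Equil        0.8882        1.24       8.402       1.823
  solve Keq expr → x = -0.01572; check Q = 90.05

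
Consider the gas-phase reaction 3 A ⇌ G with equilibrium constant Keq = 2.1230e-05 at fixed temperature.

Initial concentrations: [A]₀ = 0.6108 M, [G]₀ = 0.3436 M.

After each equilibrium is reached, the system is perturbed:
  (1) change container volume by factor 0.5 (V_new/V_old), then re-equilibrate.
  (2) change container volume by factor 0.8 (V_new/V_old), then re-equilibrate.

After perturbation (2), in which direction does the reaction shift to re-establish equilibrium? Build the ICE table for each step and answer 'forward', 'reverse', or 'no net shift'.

Direction: forward

Q₀ = 1.508 vs Keq = 2.1230e-05 ⇒ Q>K, reverse
Step 1:
                    A           G
  I            0.6108      0.3436
  C             1.031     -0.3435
  E             1.641  9.3870e-05
  solve Keq expr → x = -0.3435; check Q = 2.1230e-05
Then change container volume by factor 0.5 (V_new/V_old).
Step 2:
                    A           G
  I             3.283  1.8774e-04
  C         -0.001686  5.6207e-04
  E             3.281  7.4981e-04
  solve Keq expr → x = 5.6207e-04; check Q = 2.1230e-05
Then change container volume by factor 0.8 (V_new/V_old).
Step 3:
                    A           G
  I             4.101  9.3726e-04
  C         -0.001577  5.2552e-04
  E               4.1    0.001463
  solve Keq expr → x = 5.2552e-04; check Q = 2.1230e-05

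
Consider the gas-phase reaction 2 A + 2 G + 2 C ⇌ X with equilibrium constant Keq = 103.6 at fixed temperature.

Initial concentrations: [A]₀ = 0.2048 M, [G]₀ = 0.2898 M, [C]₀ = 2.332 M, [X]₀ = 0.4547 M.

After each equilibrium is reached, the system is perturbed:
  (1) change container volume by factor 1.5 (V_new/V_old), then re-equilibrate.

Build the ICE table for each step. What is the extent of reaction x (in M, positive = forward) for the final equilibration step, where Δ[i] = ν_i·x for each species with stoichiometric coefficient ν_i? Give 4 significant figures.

Q₀ = 23.74 vs Keq = 103.6 ⇒ Q<K, forward
Step 1:
                   A          G          C          X
  Initial     0.2048     0.2898      2.332     0.4547
  Change    -0.06801   -0.06801   -0.06801    0.03401
  Equil       0.1368     0.2218      2.264     0.4887
  solve Keq expr → x = 0.03401; check Q = 103.6
Then change container volume by factor 1.5 (V_new/V_old).
Step 2:
                   A          G          C          X
  Initial    0.09119     0.1479      1.509     0.3258
  Change     0.06631    0.06631    0.06631   -0.03316
  Equil       0.1575     0.2142      1.576     0.2926
  solve Keq expr → x = -0.03316; check Q = 103.6

x = -0.03316 M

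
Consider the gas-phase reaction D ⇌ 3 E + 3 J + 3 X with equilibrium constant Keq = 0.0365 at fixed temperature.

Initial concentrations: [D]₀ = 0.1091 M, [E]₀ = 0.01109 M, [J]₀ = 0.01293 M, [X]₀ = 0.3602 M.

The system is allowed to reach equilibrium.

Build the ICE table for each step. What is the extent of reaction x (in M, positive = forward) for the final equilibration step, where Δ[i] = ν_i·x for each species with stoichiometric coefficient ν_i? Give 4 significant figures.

Q₀ = 1.2630e-12 vs Keq = 0.0365 ⇒ Q<K, forward
Step 1:
                    D           E           J           X
  Initial      0.1091     0.01109     0.01293      0.3602
  Change      -0.1012      0.3036      0.3036      0.3036
  Equil      0.007913      0.3147      0.3165      0.6638
  solve Keq expr → x = 0.1012; check Q = 0.0365

x = 0.1012 M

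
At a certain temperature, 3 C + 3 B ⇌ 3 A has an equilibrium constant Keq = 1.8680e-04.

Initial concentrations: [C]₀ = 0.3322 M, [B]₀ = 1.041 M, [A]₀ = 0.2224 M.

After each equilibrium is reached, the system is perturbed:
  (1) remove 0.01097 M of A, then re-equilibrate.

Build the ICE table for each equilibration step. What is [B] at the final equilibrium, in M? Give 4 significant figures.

[B]_eq = 1.217 M

Q₀ = 0.266 vs Keq = 1.8680e-04 ⇒ Q>K, reverse
Step 1:
                    C           B           A
  I            0.3322       1.041      0.2224
  C             0.186       0.186      -0.186
  E            0.5182       1.227     0.03635
  solve Keq expr → x = -0.06202; check Q = 1.8680e-04
Then remove 0.01097 M of A.
Step 2:
                    C           B           A
  I            0.5182       1.227     0.02538
  C          -0.00998    -0.00998     0.00998
  E            0.5083       1.217     0.03536
  solve Keq expr → x = 0.003327; check Q = 1.8680e-04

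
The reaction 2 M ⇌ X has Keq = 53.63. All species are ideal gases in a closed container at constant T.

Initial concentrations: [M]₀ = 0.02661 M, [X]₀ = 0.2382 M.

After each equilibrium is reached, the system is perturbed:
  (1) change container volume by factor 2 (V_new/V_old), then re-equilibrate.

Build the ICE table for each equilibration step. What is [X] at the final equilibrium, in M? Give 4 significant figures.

[X]_eq = 0.1038 M

Q₀ = 336.4 vs Keq = 53.63 ⇒ Q>K, reverse
Step 1:
                  M         X
  I         0.02661    0.2382
  C         0.03737  -0.01868
  E         0.06398    0.2195
  solve Keq expr → x = -0.01868; check Q = 53.63
Then change container volume by factor 2 (V_new/V_old).
Step 2:
                  M         X
  I         0.03199    0.1098
  C           0.012 -0.005998
  E         0.04399    0.1038
  solve Keq expr → x = -0.005998; check Q = 53.63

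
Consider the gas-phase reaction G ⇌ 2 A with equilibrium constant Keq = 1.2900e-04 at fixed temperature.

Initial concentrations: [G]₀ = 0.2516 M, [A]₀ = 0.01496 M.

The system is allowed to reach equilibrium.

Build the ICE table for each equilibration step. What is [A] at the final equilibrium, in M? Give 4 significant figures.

Q₀ = 8.8951e-04 vs Keq = 1.2900e-04 ⇒ Q>K, reverse
Step 1:
                  G         A
  init       0.2516   0.01496
  Δ        0.004606 -0.009211
  eq         0.2562  0.005749
  solve Keq expr → x = -0.004606; check Q = 1.2900e-04

[A]_eq = 0.005749 M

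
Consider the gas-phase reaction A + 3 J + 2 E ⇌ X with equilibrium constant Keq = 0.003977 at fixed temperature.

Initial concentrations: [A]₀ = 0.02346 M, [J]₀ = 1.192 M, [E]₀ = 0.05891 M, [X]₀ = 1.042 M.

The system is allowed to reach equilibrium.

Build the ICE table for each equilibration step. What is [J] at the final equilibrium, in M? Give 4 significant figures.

[J]_eq = 3.429 M

Q₀ = 7557 vs Keq = 0.003977 ⇒ Q>K, reverse
Step 1:
                   A          J          E          X
  init       0.02346      1.192    0.05891      1.042
  Δ           0.7456      2.237      1.491    -0.7456
  eq          0.7691      3.429       1.55     0.2964
  solve Keq expr → x = -0.7456; check Q = 0.003977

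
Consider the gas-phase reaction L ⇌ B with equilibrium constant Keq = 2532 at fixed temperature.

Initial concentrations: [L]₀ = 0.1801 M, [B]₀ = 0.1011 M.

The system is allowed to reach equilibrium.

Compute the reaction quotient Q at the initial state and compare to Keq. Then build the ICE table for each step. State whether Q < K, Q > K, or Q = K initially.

Q₀ = 0.5614; Q < K (proceeds forward)

Q₀ = 0.5614 vs Keq = 2532 ⇒ Q<K, forward
Step 1:
                  L         B
  init       0.1801    0.1011
  Δ           -0.18      0.18
  eq      1.1101e-04    0.2811
  solve Keq expr → x = 0.18; check Q = 2532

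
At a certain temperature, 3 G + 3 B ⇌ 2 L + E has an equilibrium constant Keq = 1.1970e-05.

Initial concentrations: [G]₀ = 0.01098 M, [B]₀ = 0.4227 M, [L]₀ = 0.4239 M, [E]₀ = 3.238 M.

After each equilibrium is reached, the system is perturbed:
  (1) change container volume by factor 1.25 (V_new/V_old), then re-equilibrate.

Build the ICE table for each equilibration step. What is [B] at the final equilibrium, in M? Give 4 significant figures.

[B]_eq = 0.8459 M

Q₀ = 5.8197e+06 vs Keq = 1.1970e-05 ⇒ Q>K, reverse
Step 1:
                  G         B         L         E
  Initial   0.01098    0.4227    0.4239     3.238
  Change     0.6342    0.6342   -0.4228   -0.2114
  Equil      0.6452     1.057   0.00112     3.027
  solve Keq expr → x = -0.2114; check Q = 1.1970e-05
Then change container volume by factor 1.25 (V_new/V_old).
Step 2:
                  G         B         L         E
  Initial    0.5161    0.8455 8.9574e-04     2.421
  Change  3.8046e-04 3.8046e-04 -2.5364e-04 -1.2682e-04
  Equil      0.5165    0.8459 6.4210e-04     2.421
  solve Keq expr → x = -1.2682e-04; check Q = 1.1970e-05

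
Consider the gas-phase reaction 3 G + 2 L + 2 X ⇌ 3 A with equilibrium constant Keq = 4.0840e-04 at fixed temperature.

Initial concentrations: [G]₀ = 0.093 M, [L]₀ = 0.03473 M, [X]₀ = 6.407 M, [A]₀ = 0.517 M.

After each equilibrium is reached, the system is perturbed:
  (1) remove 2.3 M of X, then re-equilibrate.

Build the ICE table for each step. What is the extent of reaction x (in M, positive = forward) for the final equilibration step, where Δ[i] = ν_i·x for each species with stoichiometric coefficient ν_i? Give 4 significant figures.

Q₀ = 3470 vs Keq = 4.0840e-04 ⇒ Q>K, reverse
Step 1:
                  G         L         X         A
  I           0.093   0.03473     6.407     0.517
  C          0.4483    0.2989    0.2989   -0.4483
  E          0.5413    0.3336     6.706   0.06869
  solve Keq expr → x = -0.1494; check Q = 4.0840e-04
Then remove 2.3 M of X.
Step 2:
                  G         L         X         A
  I          0.5413    0.3336     4.406   0.06869
  C         0.01432  0.009543  0.009543  -0.01432
  E          0.5556    0.3431     4.415   0.05438
  solve Keq expr → x = -0.004772; check Q = 4.0840e-04

x = -0.004772 M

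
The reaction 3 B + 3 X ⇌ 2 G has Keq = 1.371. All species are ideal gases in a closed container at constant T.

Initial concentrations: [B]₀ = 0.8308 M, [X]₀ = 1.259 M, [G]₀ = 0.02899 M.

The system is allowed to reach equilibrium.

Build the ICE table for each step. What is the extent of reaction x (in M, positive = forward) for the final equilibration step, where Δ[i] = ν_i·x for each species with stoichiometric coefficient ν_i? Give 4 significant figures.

x = 0.1282 M

Q₀ = 7.3440e-04 vs Keq = 1.371 ⇒ Q<K, forward
Step 1:
                    B           X           G
  I            0.8308       1.259     0.02899
  C           -0.3846     -0.3846      0.2564
  E            0.4462      0.8744      0.2854
  solve Keq expr → x = 0.1282; check Q = 1.371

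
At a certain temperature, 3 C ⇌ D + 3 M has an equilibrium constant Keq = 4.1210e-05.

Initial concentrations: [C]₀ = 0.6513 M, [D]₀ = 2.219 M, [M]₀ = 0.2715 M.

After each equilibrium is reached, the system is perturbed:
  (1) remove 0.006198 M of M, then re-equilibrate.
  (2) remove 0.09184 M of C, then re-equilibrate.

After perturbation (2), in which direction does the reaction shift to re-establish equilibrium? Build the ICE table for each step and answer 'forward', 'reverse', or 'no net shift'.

Direction: reverse

Q₀ = 0.1607 vs Keq = 4.1210e-05 ⇒ Q>K, reverse
Step 1:
                    C           D           M
  Initial      0.6513       2.219      0.2715
  Change       0.2474    -0.08247     -0.2474
  Equil        0.8987       2.137      0.0241
  solve Keq expr → x = -0.08247; check Q = 4.1210e-05
Then remove 0.006198 M of M.
Step 2:
                    C           D           M
  Initial      0.8987       2.137      0.0179
  Change    -0.006029     0.00201    0.006029
  Equil        0.8927       2.139     0.02393
  solve Keq expr → x = 0.00201; check Q = 4.1210e-05
Then remove 0.09184 M of C.
Step 3:
                    C           D           M
  Initial      0.8008       2.139     0.02393
  Change     0.002395 -7.9844e-04   -0.002395
  Equil        0.8032       2.138     0.02154
  solve Keq expr → x = -7.9844e-04; check Q = 4.1210e-05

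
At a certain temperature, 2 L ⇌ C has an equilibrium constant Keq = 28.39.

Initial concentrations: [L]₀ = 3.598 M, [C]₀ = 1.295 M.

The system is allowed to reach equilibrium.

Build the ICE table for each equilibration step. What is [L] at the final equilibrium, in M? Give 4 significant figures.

[L]_eq = 0.3214 M

Q₀ = 0.1 vs Keq = 28.39 ⇒ Q<K, forward
Step 1:
                  L         C
  init        3.598     1.295
  Δ          -3.277     1.638
  eq         0.3214     2.933
  solve Keq expr → x = 1.638; check Q = 28.39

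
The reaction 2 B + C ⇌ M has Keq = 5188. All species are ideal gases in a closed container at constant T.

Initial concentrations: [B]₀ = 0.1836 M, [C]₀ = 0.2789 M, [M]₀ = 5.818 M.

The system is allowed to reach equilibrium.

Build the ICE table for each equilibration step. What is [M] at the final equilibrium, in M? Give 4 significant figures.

[M]_eq = 5.874 M

Q₀ = 618.8 vs Keq = 5188 ⇒ Q<K, forward
Step 1:
                   B          C          M
  I           0.1836     0.2789      5.818
  C          -0.1123   -0.05615    0.05615
  E           0.0713     0.2227      5.874
  solve Keq expr → x = 0.05615; check Q = 5188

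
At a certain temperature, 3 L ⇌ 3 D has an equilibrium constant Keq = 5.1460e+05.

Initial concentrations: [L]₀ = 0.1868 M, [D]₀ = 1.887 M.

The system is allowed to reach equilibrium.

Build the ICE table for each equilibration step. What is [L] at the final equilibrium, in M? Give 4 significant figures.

Q₀ = 1031 vs Keq = 5.1460e+05 ⇒ Q<K, forward
Step 1:
                  L         D
  init       0.1868     1.887
  Δ         -0.1612    0.1612
  eq        0.02556     2.048
  solve Keq expr → x = 0.05375; check Q = 5.1460e+05

[L]_eq = 0.02556 M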